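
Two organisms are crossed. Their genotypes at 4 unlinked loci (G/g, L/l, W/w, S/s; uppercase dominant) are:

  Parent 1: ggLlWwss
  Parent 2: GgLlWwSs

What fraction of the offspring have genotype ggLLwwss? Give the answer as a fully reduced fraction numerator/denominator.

ggLlWwss gametes: gLWs×4, gLws×4, glWs×4, glws×4
GgLlWwSs gametes: GLWS×1, GLWs×1, GLwS×1, GLws×1, GlWS×1, GlWs×1, GlwS×1, Glws×1, gLWS×1, gLWs×1, gLwS×1, gLws×1, glWS×1, glWs×1, glwS×1, glws×1
ggLlWwss×GgLlWwSs grid (16·16=256): GgLLWWSs=4 GgLLWWss=4 GgLLWwSs=8 GgLLWwss=8 GgLLwwSs=4 GgLLwwss=4 GgLlWWSs=8 GgLlWWss=8 GgLlWwSs=16 GgLlWwss=16 GgLlwwSs=8 GgLlwwss=8 GgllWWSs=4 GgllWWss=4 GgllWwSs=8 GgllWwss=8 GgllwwSs=4 Ggllwwss=4 ggLLWWSs=4 ggLLWWss=4 ggLLWwSs=8 ggLLWwss=8 ggLLwwSs=4 ggLLwwss=4 ggLlWWSs=8 ggLlWWss=8 ggLlWwSs=16 ggLlWwss=16 ggLlwwSs=8 ggLlwwss=8 ggllWWSs=4 ggllWWss=4 ggllWwSs=8 ggllWwss=8 ggllwwSs=4 ggllwwss=4
ggLLwwss hits 4/256; gcd=4; 4÷4/256÷4 = 1/64

P(ggLLwwss) = 1/64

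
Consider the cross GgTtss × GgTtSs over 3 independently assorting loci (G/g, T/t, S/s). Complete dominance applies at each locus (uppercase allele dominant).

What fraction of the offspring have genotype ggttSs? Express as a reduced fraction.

GgTtss gametes: GTs×2, Gts×2, gTs×2, gts×2
GgTtSs gametes: GTS×1, GTs×1, GtS×1, Gts×1, gTS×1, gTs×1, gtS×1, gts×1
GgTtss×GgTtSs grid (8·8=64): GGTTSs=2 GGTTss=2 GGTtSs=4 GGTtss=4 GGttSs=2 GGttss=2 GgTTSs=4 GgTTss=4 GgTtSs=8 GgTtss=8 GgttSs=4 Ggttss=4 ggTTSs=2 ggTTss=2 ggTtSs=4 ggTtss=4 ggttSs=2 ggttss=2
ggttSs hits 2/64; gcd=2; 2÷2/64÷2 = 1/32

P(ggttSs) = 1/32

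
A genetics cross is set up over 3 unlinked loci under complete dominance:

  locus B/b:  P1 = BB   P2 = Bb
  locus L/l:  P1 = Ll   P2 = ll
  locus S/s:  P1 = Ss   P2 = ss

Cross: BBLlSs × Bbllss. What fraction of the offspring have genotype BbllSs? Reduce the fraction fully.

BBLlSs gametes: BLS×2, BLs×2, BlS×2, Bls×2
Bbllss gametes: Bls×4, bls×4
BBLlSs×Bbllss grid (8·8=64): BBLlSs=8 BBLlss=8 BBllSs=8 BBllss=8 BbLlSs=8 BbLlss=8 BbllSs=8 Bbllss=8
BbllSs hits 8/64; gcd=8; 8÷8/64÷8 = 1/8

P(BbllSs) = 1/8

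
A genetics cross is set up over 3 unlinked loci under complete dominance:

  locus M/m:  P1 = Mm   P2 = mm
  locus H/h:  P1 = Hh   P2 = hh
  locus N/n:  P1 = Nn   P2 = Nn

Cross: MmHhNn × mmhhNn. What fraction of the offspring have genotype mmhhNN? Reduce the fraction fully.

MmHhNn gametes: MHN×1, MHn×1, MhN×1, Mhn×1, mHN×1, mHn×1, mhN×1, mhn×1
mmhhNn gametes: mhN×4, mhn×4
MmHhNn×mmhhNn grid (8·8=64): MmHhNN=4 MmHhNn=8 MmHhnn=4 MmhhNN=4 MmhhNn=8 Mmhhnn=4 mmHhNN=4 mmHhNn=8 mmHhnn=4 mmhhNN=4 mmhhNn=8 mmhhnn=4
mmhhNN hits 4/64; gcd=4; 4÷4/64÷4 = 1/16

P(mmhhNN) = 1/16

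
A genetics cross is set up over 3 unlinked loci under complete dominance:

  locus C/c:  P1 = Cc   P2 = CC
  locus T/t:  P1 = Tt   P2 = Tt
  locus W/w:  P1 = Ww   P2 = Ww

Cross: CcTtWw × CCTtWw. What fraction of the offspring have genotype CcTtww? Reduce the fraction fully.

CcTtWw gametes: CTW×1, CTw×1, CtW×1, Ctw×1, cTW×1, cTw×1, ctW×1, ctw×1
CCTtWw gametes: CTW×2, CTw×2, CtW×2, Ctw×2
CcTtWw×CCTtWw grid (8·8=64): CCTTWW=2 CCTTWw=4 CCTTww=2 CCTtWW=4 CCTtWw=8 CCTtww=4 CCttWW=2 CCttWw=4 CCttww=2 CcTTWW=2 CcTTWw=4 CcTTww=2 CcTtWW=4 CcTtWw=8 CcTtww=4 CcttWW=2 CcttWw=4 Ccttww=2
CcTtww hits 4/64; gcd=4; 4÷4/64÷4 = 1/16

P(CcTtww) = 1/16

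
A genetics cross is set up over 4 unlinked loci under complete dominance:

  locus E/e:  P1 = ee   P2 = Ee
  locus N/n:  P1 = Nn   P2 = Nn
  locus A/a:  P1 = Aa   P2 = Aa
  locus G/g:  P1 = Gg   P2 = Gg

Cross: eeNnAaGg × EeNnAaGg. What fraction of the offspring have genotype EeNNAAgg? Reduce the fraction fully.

eeNnAaGg gametes: eNAG×2, eNAg×2, eNaG×2, eNag×2, enAG×2, enAg×2, enaG×2, enag×2
EeNnAaGg gametes: ENAG×1, ENAg×1, ENaG×1, ENag×1, EnAG×1, EnAg×1, EnaG×1, Enag×1, eNAG×1, eNAg×1, eNaG×1, eNag×1, enAG×1, enAg×1, enaG×1, enag×1
eeNnAaGg×EeNnAaGg grid (16·16=256): EeNNAAGG=2 EeNNAAGg=4 EeNNAAgg=2 EeNNAaGG=4 EeNNAaGg=8 EeNNAagg=4 EeNNaaGG=2 EeNNaaGg=4 EeNNaagg=2 EeNnAAGG=4 EeNnAAGg=8 EeNnAAgg=4 EeNnAaGG=8 EeNnAaGg=16 EeNnAagg=8 EeNnaaGG=4 EeNnaaGg=8 EeNnaagg=4 EennAAGG=2 EennAAGg=4 EennAAgg=2 EennAaGG=4 EennAaGg=8 EennAagg=4 EennaaGG=2 EennaaGg=4 Eennaagg=2 eeNNAAGG=2 eeNNAAGg=4 eeNNAAgg=2 eeNNAaGG=4 eeNNAaGg=8 eeNNAagg=4 eeNNaaGG=2 eeNNaaGg=4 eeNNaagg=2 eeNnAAGG=4 eeNnAAGg=8 eeNnAAgg=4 eeNnAaGG=8 eeNnAaGg=16 eeNnAagg=8 eeNnaaGG=4 eeNnaaGg=8 eeNnaagg=4 eennAAGG=2 eennAAGg=4 eennAAgg=2 eennAaGG=4 eennAaGg=8 eennAagg=4 eennaaGG=2 eennaaGg=4 eennaagg=2
EeNNAAgg hits 2/256; gcd=2; 2÷2/256÷2 = 1/128

P(EeNNAAgg) = 1/128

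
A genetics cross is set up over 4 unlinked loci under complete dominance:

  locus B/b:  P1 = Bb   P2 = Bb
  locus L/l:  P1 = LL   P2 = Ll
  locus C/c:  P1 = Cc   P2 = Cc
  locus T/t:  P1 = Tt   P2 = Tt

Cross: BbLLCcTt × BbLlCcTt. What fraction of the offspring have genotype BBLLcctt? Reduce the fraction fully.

P(BBLLcctt) = 1/128

BbLLCcTt gametes: BLCT×2, BLCt×2, BLcT×2, BLct×2, bLCT×2, bLCt×2, bLcT×2, bLct×2
BbLlCcTt gametes: BLCT×1, BLCt×1, BLcT×1, BLct×1, BlCT×1, BlCt×1, BlcT×1, Blct×1, bLCT×1, bLCt×1, bLcT×1, bLct×1, blCT×1, blCt×1, blcT×1, blct×1
BbLLCcTt×BbLlCcTt grid (16·16=256): BBLLCCTT=2 BBLLCCTt=4 BBLLCCtt=2 BBLLCcTT=4 BBLLCcTt=8 BBLLCctt=4 BBLLccTT=2 BBLLccTt=4 BBLLcctt=2 BBLlCCTT=2 BBLlCCTt=4 BBLlCCtt=2 BBLlCcTT=4 BBLlCcTt=8 BBLlCctt=4 BBLlccTT=2 BBLlccTt=4 BBLlcctt=2 BbLLCCTT=4 BbLLCCTt=8 BbLLCCtt=4 BbLLCcTT=8 BbLLCcTt=16 BbLLCctt=8 BbLLccTT=4 BbLLccTt=8 BbLLcctt=4 BbLlCCTT=4 BbLlCCTt=8 BbLlCCtt=4 BbLlCcTT=8 BbLlCcTt=16 BbLlCctt=8 BbLlccTT=4 BbLlccTt=8 BbLlcctt=4 bbLLCCTT=2 bbLLCCTt=4 bbLLCCtt=2 bbLLCcTT=4 bbLLCcTt=8 bbLLCctt=4 bbLLccTT=2 bbLLccTt=4 bbLLcctt=2 bbLlCCTT=2 bbLlCCTt=4 bbLlCCtt=2 bbLlCcTT=4 bbLlCcTt=8 bbLlCctt=4 bbLlccTT=2 bbLlccTt=4 bbLlcctt=2
BBLLcctt hits 2/256; gcd=2; 2÷2/256÷2 = 1/128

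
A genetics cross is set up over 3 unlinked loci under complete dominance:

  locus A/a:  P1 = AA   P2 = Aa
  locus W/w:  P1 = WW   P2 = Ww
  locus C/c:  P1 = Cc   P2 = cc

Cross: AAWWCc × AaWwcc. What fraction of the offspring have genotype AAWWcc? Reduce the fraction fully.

AAWWCc gametes: AWC×4, AWc×4
AaWwcc gametes: AWc×2, Awc×2, aWc×2, awc×2
AAWWCc×AaWwcc grid (8·8=64): AAWWCc=8 AAWWcc=8 AAWwCc=8 AAWwcc=8 AaWWCc=8 AaWWcc=8 AaWwCc=8 AaWwcc=8
AAWWcc hits 8/64; gcd=8; 8÷8/64÷8 = 1/8

P(AAWWcc) = 1/8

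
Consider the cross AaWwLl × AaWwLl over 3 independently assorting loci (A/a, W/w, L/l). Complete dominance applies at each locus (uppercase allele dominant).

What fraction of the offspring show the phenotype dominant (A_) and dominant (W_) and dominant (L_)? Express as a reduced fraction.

AaWwLl gametes: AWL×1, AWl×1, AwL×1, Awl×1, aWL×1, aWl×1, awL×1, awl×1
AaWwLl gametes: AWL×1, AWl×1, AwL×1, Awl×1, aWL×1, aWl×1, awL×1, awl×1
AaWwLl×AaWwLl grid (8·8=64): AAWWLL=1 AAWWLl=2 AAWWll=1 AAWwLL=2 AAWwLl=4 AAWwll=2 AAwwLL=1 AAwwLl=2 AAwwll=1 AaWWLL=2 AaWWLl=4 AaWWll=2 AaWwLL=4 AaWwLl=8 AaWwll=4 AawwLL=2 AawwLl=4 Aawwll=2 aaWWLL=1 aaWWLl=2 aaWWll=1 aaWwLL=2 aaWwLl=4 aaWwll=2 aawwLL=1 aawwLl=2 aawwll=1
A_ W_ L_ hits 27/64; gcd=1; 27÷1/64÷1 = 27/64

P(A_ W_ L_) = 27/64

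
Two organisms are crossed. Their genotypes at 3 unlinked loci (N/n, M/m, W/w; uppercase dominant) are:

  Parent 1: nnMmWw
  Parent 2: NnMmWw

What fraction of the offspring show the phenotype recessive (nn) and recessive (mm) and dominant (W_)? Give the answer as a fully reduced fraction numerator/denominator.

nnMmWw gametes: nMW×2, nMw×2, nmW×2, nmw×2
NnMmWw gametes: NMW×1, NMw×1, NmW×1, Nmw×1, nMW×1, nMw×1, nmW×1, nmw×1
nnMmWw×NnMmWw grid (8·8=64): NnMMWW=2 NnMMWw=4 NnMMww=2 NnMmWW=4 NnMmWw=8 NnMmww=4 NnmmWW=2 NnmmWw=4 Nnmmww=2 nnMMWW=2 nnMMWw=4 nnMMww=2 nnMmWW=4 nnMmWw=8 nnMmww=4 nnmmWW=2 nnmmWw=4 nnmmww=2
nn mm W_ hits 6/64; gcd=2; 6÷2/64÷2 = 3/32

P(nn mm W_) = 3/32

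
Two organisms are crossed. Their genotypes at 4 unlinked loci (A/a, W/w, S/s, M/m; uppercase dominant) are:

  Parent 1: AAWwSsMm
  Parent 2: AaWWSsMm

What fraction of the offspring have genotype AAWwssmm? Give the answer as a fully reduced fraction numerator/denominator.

P(AAWwssmm) = 1/64

AAWwSsMm gametes: AWSM×2, AWSm×2, AWsM×2, AWsm×2, AwSM×2, AwSm×2, AwsM×2, Awsm×2
AaWWSsMm gametes: AWSM×2, AWSm×2, AWsM×2, AWsm×2, aWSM×2, aWSm×2, aWsM×2, aWsm×2
AAWwSsMm×AaWWSsMm grid (16·16=256): AAWWSSMM=4 AAWWSSMm=8 AAWWSSmm=4 AAWWSsMM=8 AAWWSsMm=16 AAWWSsmm=8 AAWWssMM=4 AAWWssMm=8 AAWWssmm=4 AAWwSSMM=4 AAWwSSMm=8 AAWwSSmm=4 AAWwSsMM=8 AAWwSsMm=16 AAWwSsmm=8 AAWwssMM=4 AAWwssMm=8 AAWwssmm=4 AaWWSSMM=4 AaWWSSMm=8 AaWWSSmm=4 AaWWSsMM=8 AaWWSsMm=16 AaWWSsmm=8 AaWWssMM=4 AaWWssMm=8 AaWWssmm=4 AaWwSSMM=4 AaWwSSMm=8 AaWwSSmm=4 AaWwSsMM=8 AaWwSsMm=16 AaWwSsmm=8 AaWwssMM=4 AaWwssMm=8 AaWwssmm=4
AAWwssmm hits 4/256; gcd=4; 4÷4/256÷4 = 1/64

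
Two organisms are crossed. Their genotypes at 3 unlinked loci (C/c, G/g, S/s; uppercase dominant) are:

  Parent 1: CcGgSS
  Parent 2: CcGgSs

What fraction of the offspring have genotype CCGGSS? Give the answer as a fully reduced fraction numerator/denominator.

P(CCGGSS) = 1/32

CcGgSS gametes: CGS×2, CgS×2, cGS×2, cgS×2
CcGgSs gametes: CGS×1, CGs×1, CgS×1, Cgs×1, cGS×1, cGs×1, cgS×1, cgs×1
CcGgSS×CcGgSs grid (8·8=64): CCGGSS=2 CCGGSs=2 CCGgSS=4 CCGgSs=4 CCggSS=2 CCggSs=2 CcGGSS=4 CcGGSs=4 CcGgSS=8 CcGgSs=8 CcggSS=4 CcggSs=4 ccGGSS=2 ccGGSs=2 ccGgSS=4 ccGgSs=4 ccggSS=2 ccggSs=2
CCGGSS hits 2/64; gcd=2; 2÷2/64÷2 = 1/32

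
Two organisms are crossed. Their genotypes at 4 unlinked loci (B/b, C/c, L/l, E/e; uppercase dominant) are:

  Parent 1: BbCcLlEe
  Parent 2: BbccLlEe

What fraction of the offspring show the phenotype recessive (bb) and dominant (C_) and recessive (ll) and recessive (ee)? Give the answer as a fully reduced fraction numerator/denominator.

P(bb C_ ll ee) = 1/128

BbCcLlEe gametes: BCLE×1, BCLe×1, BClE×1, BCle×1, BcLE×1, BcLe×1, BclE×1, Bcle×1, bCLE×1, bCLe×1, bClE×1, bCle×1, bcLE×1, bcLe×1, bclE×1, bcle×1
BbccLlEe gametes: BcLE×2, BcLe×2, BclE×2, Bcle×2, bcLE×2, bcLe×2, bclE×2, bcle×2
BbCcLlEe×BbccLlEe grid (16·16=256): BBCcLLEE=2 BBCcLLEe=4 BBCcLLee=2 BBCcLlEE=4 BBCcLlEe=8 BBCcLlee=4 BBCcllEE=2 BBCcllEe=4 BBCcllee=2 BBccLLEE=2 BBccLLEe=4 BBccLLee=2 BBccLlEE=4 BBccLlEe=8 BBccLlee=4 BBccllEE=2 BBccllEe=4 BBccllee=2 BbCcLLEE=4 BbCcLLEe=8 BbCcLLee=4 BbCcLlEE=8 BbCcLlEe=16 BbCcLlee=8 BbCcllEE=4 BbCcllEe=8 BbCcllee=4 BbccLLEE=4 BbccLLEe=8 BbccLLee=4 BbccLlEE=8 BbccLlEe=16 BbccLlee=8 BbccllEE=4 BbccllEe=8 Bbccllee=4 bbCcLLEE=2 bbCcLLEe=4 bbCcLLee=2 bbCcLlEE=4 bbCcLlEe=8 bbCcLlee=4 bbCcllEE=2 bbCcllEe=4 bbCcllee=2 bbccLLEE=2 bbccLLEe=4 bbccLLee=2 bbccLlEE=4 bbccLlEe=8 bbccLlee=4 bbccllEE=2 bbccllEe=4 bbccllee=2
bb C_ ll ee hits 2/256; gcd=2; 2÷2/256÷2 = 1/128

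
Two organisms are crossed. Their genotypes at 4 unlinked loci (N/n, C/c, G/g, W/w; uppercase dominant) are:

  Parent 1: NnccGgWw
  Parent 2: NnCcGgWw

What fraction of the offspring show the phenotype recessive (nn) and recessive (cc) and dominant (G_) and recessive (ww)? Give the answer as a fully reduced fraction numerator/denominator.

NnccGgWw gametes: NcGW×2, NcGw×2, NcgW×2, Ncgw×2, ncGW×2, ncGw×2, ncgW×2, ncgw×2
NnCcGgWw gametes: NCGW×1, NCGw×1, NCgW×1, NCgw×1, NcGW×1, NcGw×1, NcgW×1, Ncgw×1, nCGW×1, nCGw×1, nCgW×1, nCgw×1, ncGW×1, ncGw×1, ncgW×1, ncgw×1
NnccGgWw×NnCcGgWw grid (16·16=256): NNCcGGWW=2 NNCcGGWw=4 NNCcGGww=2 NNCcGgWW=4 NNCcGgWw=8 NNCcGgww=4 NNCcggWW=2 NNCcggWw=4 NNCcggww=2 NNccGGWW=2 NNccGGWw=4 NNccGGww=2 NNccGgWW=4 NNccGgWw=8 NNccGgww=4 NNccggWW=2 NNccggWw=4 NNccggww=2 NnCcGGWW=4 NnCcGGWw=8 NnCcGGww=4 NnCcGgWW=8 NnCcGgWw=16 NnCcGgww=8 NnCcggWW=4 NnCcggWw=8 NnCcggww=4 NnccGGWW=4 NnccGGWw=8 NnccGGww=4 NnccGgWW=8 NnccGgWw=16 NnccGgww=8 NnccggWW=4 NnccggWw=8 Nnccggww=4 nnCcGGWW=2 nnCcGGWw=4 nnCcGGww=2 nnCcGgWW=4 nnCcGgWw=8 nnCcGgww=4 nnCcggWW=2 nnCcggWw=4 nnCcggww=2 nnccGGWW=2 nnccGGWw=4 nnccGGww=2 nnccGgWW=4 nnccGgWw=8 nnccGgww=4 nnccggWW=2 nnccggWw=4 nnccggww=2
nn cc G_ ww hits 6/256; gcd=2; 6÷2/256÷2 = 3/128

P(nn cc G_ ww) = 3/128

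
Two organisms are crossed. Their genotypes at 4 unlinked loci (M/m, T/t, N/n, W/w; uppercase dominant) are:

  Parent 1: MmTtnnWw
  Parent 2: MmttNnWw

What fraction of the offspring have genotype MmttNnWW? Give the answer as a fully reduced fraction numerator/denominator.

MmTtnnWw gametes: MTnW×2, MTnw×2, MtnW×2, Mtnw×2, mTnW×2, mTnw×2, mtnW×2, mtnw×2
MmttNnWw gametes: MtNW×2, MtNw×2, MtnW×2, Mtnw×2, mtNW×2, mtNw×2, mtnW×2, mtnw×2
MmTtnnWw×MmttNnWw grid (16·16=256): MMTtNnWW=4 MMTtNnWw=8 MMTtNnww=4 MMTtnnWW=4 MMTtnnWw=8 MMTtnnww=4 MMttNnWW=4 MMttNnWw=8 MMttNnww=4 MMttnnWW=4 MMttnnWw=8 MMttnnww=4 MmTtNnWW=8 MmTtNnWw=16 MmTtNnww=8 MmTtnnWW=8 MmTtnnWw=16 MmTtnnww=8 MmttNnWW=8 MmttNnWw=16 MmttNnww=8 MmttnnWW=8 MmttnnWw=16 Mmttnnww=8 mmTtNnWW=4 mmTtNnWw=8 mmTtNnww=4 mmTtnnWW=4 mmTtnnWw=8 mmTtnnww=4 mmttNnWW=4 mmttNnWw=8 mmttNnww=4 mmttnnWW=4 mmttnnWw=8 mmttnnww=4
MmttNnWW hits 8/256; gcd=8; 8÷8/256÷8 = 1/32

P(MmttNnWW) = 1/32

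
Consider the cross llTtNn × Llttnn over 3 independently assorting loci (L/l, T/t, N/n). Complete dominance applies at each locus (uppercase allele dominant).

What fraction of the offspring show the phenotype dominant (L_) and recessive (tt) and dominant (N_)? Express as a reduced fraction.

llTtNn gametes: lTN×2, lTn×2, ltN×2, ltn×2
Llttnn gametes: Ltn×4, ltn×4
llTtNn×Llttnn grid (8·8=64): LlTtNn=8 LlTtnn=8 LlttNn=8 Llttnn=8 llTtNn=8 llTtnn=8 llttNn=8 llttnn=8
L_ tt N_ hits 8/64; gcd=8; 8÷8/64÷8 = 1/8

P(L_ tt N_) = 1/8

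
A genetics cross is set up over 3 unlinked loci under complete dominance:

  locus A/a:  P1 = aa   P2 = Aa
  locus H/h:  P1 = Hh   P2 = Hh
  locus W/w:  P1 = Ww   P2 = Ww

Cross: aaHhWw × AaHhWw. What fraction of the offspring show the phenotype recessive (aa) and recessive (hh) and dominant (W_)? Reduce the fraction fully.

aaHhWw gametes: aHW×2, aHw×2, ahW×2, ahw×2
AaHhWw gametes: AHW×1, AHw×1, AhW×1, Ahw×1, aHW×1, aHw×1, ahW×1, ahw×1
aaHhWw×AaHhWw grid (8·8=64): AaHHWW=2 AaHHWw=4 AaHHww=2 AaHhWW=4 AaHhWw=8 AaHhww=4 AahhWW=2 AahhWw=4 Aahhww=2 aaHHWW=2 aaHHWw=4 aaHHww=2 aaHhWW=4 aaHhWw=8 aaHhww=4 aahhWW=2 aahhWw=4 aahhww=2
aa hh W_ hits 6/64; gcd=2; 6÷2/64÷2 = 3/32

P(aa hh W_) = 3/32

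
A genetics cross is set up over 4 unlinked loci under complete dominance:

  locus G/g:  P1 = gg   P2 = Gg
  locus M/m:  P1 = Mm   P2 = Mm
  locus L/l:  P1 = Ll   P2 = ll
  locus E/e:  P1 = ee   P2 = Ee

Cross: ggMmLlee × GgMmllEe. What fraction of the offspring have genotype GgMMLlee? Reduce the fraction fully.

P(GgMMLlee) = 1/32

ggMmLlee gametes: gMLe×4, gMle×4, gmLe×4, gmle×4
GgMmllEe gametes: GMlE×2, GMle×2, GmlE×2, Gmle×2, gMlE×2, gMle×2, gmlE×2, gmle×2
ggMmLlee×GgMmllEe grid (16·16=256): GgMMLlEe=8 GgMMLlee=8 GgMMllEe=8 GgMMllee=8 GgMmLlEe=16 GgMmLlee=16 GgMmllEe=16 GgMmllee=16 GgmmLlEe=8 GgmmLlee=8 GgmmllEe=8 Ggmmllee=8 ggMMLlEe=8 ggMMLlee=8 ggMMllEe=8 ggMMllee=8 ggMmLlEe=16 ggMmLlee=16 ggMmllEe=16 ggMmllee=16 ggmmLlEe=8 ggmmLlee=8 ggmmllEe=8 ggmmllee=8
GgMMLlee hits 8/256; gcd=8; 8÷8/256÷8 = 1/32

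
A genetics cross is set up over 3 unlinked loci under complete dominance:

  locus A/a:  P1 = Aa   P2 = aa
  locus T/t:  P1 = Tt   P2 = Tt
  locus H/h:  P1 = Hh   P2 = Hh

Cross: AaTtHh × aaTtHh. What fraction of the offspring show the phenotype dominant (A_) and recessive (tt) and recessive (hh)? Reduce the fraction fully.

P(A_ tt hh) = 1/32

AaTtHh gametes: ATH×1, ATh×1, AtH×1, Ath×1, aTH×1, aTh×1, atH×1, ath×1
aaTtHh gametes: aTH×2, aTh×2, atH×2, ath×2
AaTtHh×aaTtHh grid (8·8=64): AaTTHH=2 AaTTHh=4 AaTThh=2 AaTtHH=4 AaTtHh=8 AaTthh=4 AattHH=2 AattHh=4 Aatthh=2 aaTTHH=2 aaTTHh=4 aaTThh=2 aaTtHH=4 aaTtHh=8 aaTthh=4 aattHH=2 aattHh=4 aatthh=2
A_ tt hh hits 2/64; gcd=2; 2÷2/64÷2 = 1/32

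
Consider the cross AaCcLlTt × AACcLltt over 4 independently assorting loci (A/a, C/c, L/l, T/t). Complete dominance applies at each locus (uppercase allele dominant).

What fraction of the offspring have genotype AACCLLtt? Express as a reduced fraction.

P(AACCLLtt) = 1/64

AaCcLlTt gametes: ACLT×1, ACLt×1, AClT×1, AClt×1, AcLT×1, AcLt×1, AclT×1, Aclt×1, aCLT×1, aCLt×1, aClT×1, aClt×1, acLT×1, acLt×1, aclT×1, aclt×1
AACcLltt gametes: ACLt×4, AClt×4, AcLt×4, Aclt×4
AaCcLlTt×AACcLltt grid (16·16=256): AACCLLTt=4 AACCLLtt=4 AACCLlTt=8 AACCLltt=8 AACCllTt=4 AACClltt=4 AACcLLTt=8 AACcLLtt=8 AACcLlTt=16 AACcLltt=16 AACcllTt=8 AACclltt=8 AAccLLTt=4 AAccLLtt=4 AAccLlTt=8 AAccLltt=8 AAccllTt=4 AAcclltt=4 AaCCLLTt=4 AaCCLLtt=4 AaCCLlTt=8 AaCCLltt=8 AaCCllTt=4 AaCClltt=4 AaCcLLTt=8 AaCcLLtt=8 AaCcLlTt=16 AaCcLltt=16 AaCcllTt=8 AaCclltt=8 AaccLLTt=4 AaccLLtt=4 AaccLlTt=8 AaccLltt=8 AaccllTt=4 Aacclltt=4
AACCLLtt hits 4/256; gcd=4; 4÷4/256÷4 = 1/64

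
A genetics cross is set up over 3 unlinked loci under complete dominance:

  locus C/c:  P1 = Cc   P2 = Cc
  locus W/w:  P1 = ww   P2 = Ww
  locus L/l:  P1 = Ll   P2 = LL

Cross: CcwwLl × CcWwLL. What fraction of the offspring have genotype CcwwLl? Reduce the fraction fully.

P(CcwwLl) = 1/8

CcwwLl gametes: CwL×2, Cwl×2, cwL×2, cwl×2
CcWwLL gametes: CWL×2, CwL×2, cWL×2, cwL×2
CcwwLl×CcWwLL grid (8·8=64): CCWwLL=4 CCWwLl=4 CCwwLL=4 CCwwLl=4 CcWwLL=8 CcWwLl=8 CcwwLL=8 CcwwLl=8 ccWwLL=4 ccWwLl=4 ccwwLL=4 ccwwLl=4
CcwwLl hits 8/64; gcd=8; 8÷8/64÷8 = 1/8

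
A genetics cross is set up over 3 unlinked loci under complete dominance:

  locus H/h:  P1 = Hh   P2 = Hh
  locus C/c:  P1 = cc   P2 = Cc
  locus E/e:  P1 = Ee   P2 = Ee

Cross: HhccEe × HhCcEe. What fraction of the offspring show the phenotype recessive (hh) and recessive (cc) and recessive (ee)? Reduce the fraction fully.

HhccEe gametes: HcE×2, Hce×2, hcE×2, hce×2
HhCcEe gametes: HCE×1, HCe×1, HcE×1, Hce×1, hCE×1, hCe×1, hcE×1, hce×1
HhccEe×HhCcEe grid (8·8=64): HHCcEE=2 HHCcEe=4 HHCcee=2 HHccEE=2 HHccEe=4 HHccee=2 HhCcEE=4 HhCcEe=8 HhCcee=4 HhccEE=4 HhccEe=8 Hhccee=4 hhCcEE=2 hhCcEe=4 hhCcee=2 hhccEE=2 hhccEe=4 hhccee=2
hh cc ee hits 2/64; gcd=2; 2÷2/64÷2 = 1/32

P(hh cc ee) = 1/32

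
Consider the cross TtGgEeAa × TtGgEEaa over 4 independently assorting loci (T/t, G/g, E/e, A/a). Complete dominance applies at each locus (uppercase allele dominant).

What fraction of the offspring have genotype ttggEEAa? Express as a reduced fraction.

TtGgEeAa gametes: TGEA×1, TGEa×1, TGeA×1, TGea×1, TgEA×1, TgEa×1, TgeA×1, Tgea×1, tGEA×1, tGEa×1, tGeA×1, tGea×1, tgEA×1, tgEa×1, tgeA×1, tgea×1
TtGgEEaa gametes: TGEa×4, TgEa×4, tGEa×4, tgEa×4
TtGgEeAa×TtGgEEaa grid (16·16=256): TTGGEEAa=4 TTGGEEaa=4 TTGGEeAa=4 TTGGEeaa=4 TTGgEEAa=8 TTGgEEaa=8 TTGgEeAa=8 TTGgEeaa=8 TTggEEAa=4 TTggEEaa=4 TTggEeAa=4 TTggEeaa=4 TtGGEEAa=8 TtGGEEaa=8 TtGGEeAa=8 TtGGEeaa=8 TtGgEEAa=16 TtGgEEaa=16 TtGgEeAa=16 TtGgEeaa=16 TtggEEAa=8 TtggEEaa=8 TtggEeAa=8 TtggEeaa=8 ttGGEEAa=4 ttGGEEaa=4 ttGGEeAa=4 ttGGEeaa=4 ttGgEEAa=8 ttGgEEaa=8 ttGgEeAa=8 ttGgEeaa=8 ttggEEAa=4 ttggEEaa=4 ttggEeAa=4 ttggEeaa=4
ttggEEAa hits 4/256; gcd=4; 4÷4/256÷4 = 1/64

P(ttggEEAa) = 1/64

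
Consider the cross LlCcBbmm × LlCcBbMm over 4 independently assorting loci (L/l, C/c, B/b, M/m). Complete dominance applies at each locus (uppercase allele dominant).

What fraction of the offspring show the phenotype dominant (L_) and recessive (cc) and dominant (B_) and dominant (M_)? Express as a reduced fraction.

LlCcBbmm gametes: LCBm×2, LCbm×2, LcBm×2, Lcbm×2, lCBm×2, lCbm×2, lcBm×2, lcbm×2
LlCcBbMm gametes: LCBM×1, LCBm×1, LCbM×1, LCbm×1, LcBM×1, LcBm×1, LcbM×1, Lcbm×1, lCBM×1, lCBm×1, lCbM×1, lCbm×1, lcBM×1, lcBm×1, lcbM×1, lcbm×1
LlCcBbmm×LlCcBbMm grid (16·16=256): LLCCBBMm=2 LLCCBBmm=2 LLCCBbMm=4 LLCCBbmm=4 LLCCbbMm=2 LLCCbbmm=2 LLCcBBMm=4 LLCcBBmm=4 LLCcBbMm=8 LLCcBbmm=8 LLCcbbMm=4 LLCcbbmm=4 LLccBBMm=2 LLccBBmm=2 LLccBbMm=4 LLccBbmm=4 LLccbbMm=2 LLccbbmm=2 LlCCBBMm=4 LlCCBBmm=4 LlCCBbMm=8 LlCCBbmm=8 LlCCbbMm=4 LlCCbbmm=4 LlCcBBMm=8 LlCcBBmm=8 LlCcBbMm=16 LlCcBbmm=16 LlCcbbMm=8 LlCcbbmm=8 LlccBBMm=4 LlccBBmm=4 LlccBbMm=8 LlccBbmm=8 LlccbbMm=4 Llccbbmm=4 llCCBBMm=2 llCCBBmm=2 llCCBbMm=4 llCCBbmm=4 llCCbbMm=2 llCCbbmm=2 llCcBBMm=4 llCcBBmm=4 llCcBbMm=8 llCcBbmm=8 llCcbbMm=4 llCcbbmm=4 llccBBMm=2 llccBBmm=2 llccBbMm=4 llccBbmm=4 llccbbMm=2 llccbbmm=2
L_ cc B_ M_ hits 18/256; gcd=2; 18÷2/256÷2 = 9/128

P(L_ cc B_ M_) = 9/128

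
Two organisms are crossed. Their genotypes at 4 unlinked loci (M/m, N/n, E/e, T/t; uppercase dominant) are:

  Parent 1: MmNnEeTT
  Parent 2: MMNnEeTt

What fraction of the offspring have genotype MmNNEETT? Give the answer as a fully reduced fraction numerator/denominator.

MmNnEeTT gametes: MNET×2, MNeT×2, MnET×2, MneT×2, mNET×2, mNeT×2, mnET×2, mneT×2
MMNnEeTt gametes: MNET×2, MNEt×2, MNeT×2, MNet×2, MnET×2, MnEt×2, MneT×2, Mnet×2
MmNnEeTT×MMNnEeTt grid (16·16=256): MMNNEETT=4 MMNNEETt=4 MMNNEeTT=8 MMNNEeTt=8 MMNNeeTT=4 MMNNeeTt=4 MMNnEETT=8 MMNnEETt=8 MMNnEeTT=16 MMNnEeTt=16 MMNneeTT=8 MMNneeTt=8 MMnnEETT=4 MMnnEETt=4 MMnnEeTT=8 MMnnEeTt=8 MMnneeTT=4 MMnneeTt=4 MmNNEETT=4 MmNNEETt=4 MmNNEeTT=8 MmNNEeTt=8 MmNNeeTT=4 MmNNeeTt=4 MmNnEETT=8 MmNnEETt=8 MmNnEeTT=16 MmNnEeTt=16 MmNneeTT=8 MmNneeTt=8 MmnnEETT=4 MmnnEETt=4 MmnnEeTT=8 MmnnEeTt=8 MmnneeTT=4 MmnneeTt=4
MmNNEETT hits 4/256; gcd=4; 4÷4/256÷4 = 1/64

P(MmNNEETT) = 1/64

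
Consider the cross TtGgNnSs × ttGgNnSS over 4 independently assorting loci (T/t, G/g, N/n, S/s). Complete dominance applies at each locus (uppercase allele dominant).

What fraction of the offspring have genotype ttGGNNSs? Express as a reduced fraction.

TtGgNnSs gametes: TGNS×1, TGNs×1, TGnS×1, TGns×1, TgNS×1, TgNs×1, TgnS×1, Tgns×1, tGNS×1, tGNs×1, tGnS×1, tGns×1, tgNS×1, tgNs×1, tgnS×1, tgns×1
ttGgNnSS gametes: tGNS×4, tGnS×4, tgNS×4, tgnS×4
TtGgNnSs×ttGgNnSS grid (16·16=256): TtGGNNSS=4 TtGGNNSs=4 TtGGNnSS=8 TtGGNnSs=8 TtGGnnSS=4 TtGGnnSs=4 TtGgNNSS=8 TtGgNNSs=8 TtGgNnSS=16 TtGgNnSs=16 TtGgnnSS=8 TtGgnnSs=8 TtggNNSS=4 TtggNNSs=4 TtggNnSS=8 TtggNnSs=8 TtggnnSS=4 TtggnnSs=4 ttGGNNSS=4 ttGGNNSs=4 ttGGNnSS=8 ttGGNnSs=8 ttGGnnSS=4 ttGGnnSs=4 ttGgNNSS=8 ttGgNNSs=8 ttGgNnSS=16 ttGgNnSs=16 ttGgnnSS=8 ttGgnnSs=8 ttggNNSS=4 ttggNNSs=4 ttggNnSS=8 ttggNnSs=8 ttggnnSS=4 ttggnnSs=4
ttGGNNSs hits 4/256; gcd=4; 4÷4/256÷4 = 1/64

P(ttGGNNSs) = 1/64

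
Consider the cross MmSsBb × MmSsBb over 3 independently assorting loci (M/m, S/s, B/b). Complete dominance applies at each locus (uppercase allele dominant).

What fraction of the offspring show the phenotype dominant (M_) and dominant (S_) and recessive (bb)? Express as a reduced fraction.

P(M_ S_ bb) = 9/64

MmSsBb gametes: MSB×1, MSb×1, MsB×1, Msb×1, mSB×1, mSb×1, msB×1, msb×1
MmSsBb gametes: MSB×1, MSb×1, MsB×1, Msb×1, mSB×1, mSb×1, msB×1, msb×1
MmSsBb×MmSsBb grid (8·8=64): MMSSBB=1 MMSSBb=2 MMSSbb=1 MMSsBB=2 MMSsBb=4 MMSsbb=2 MMssBB=1 MMssBb=2 MMssbb=1 MmSSBB=2 MmSSBb=4 MmSSbb=2 MmSsBB=4 MmSsBb=8 MmSsbb=4 MmssBB=2 MmssBb=4 Mmssbb=2 mmSSBB=1 mmSSBb=2 mmSSbb=1 mmSsBB=2 mmSsBb=4 mmSsbb=2 mmssBB=1 mmssBb=2 mmssbb=1
M_ S_ bb hits 9/64; gcd=1; 9÷1/64÷1 = 9/64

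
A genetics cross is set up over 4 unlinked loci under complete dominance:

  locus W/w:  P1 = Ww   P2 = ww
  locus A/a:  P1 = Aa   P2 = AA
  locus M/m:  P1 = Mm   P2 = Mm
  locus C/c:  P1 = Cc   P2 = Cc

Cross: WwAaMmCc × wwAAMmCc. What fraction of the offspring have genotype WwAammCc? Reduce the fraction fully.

WwAaMmCc gametes: WAMC×1, WAMc×1, WAmC×1, WAmc×1, WaMC×1, WaMc×1, WamC×1, Wamc×1, wAMC×1, wAMc×1, wAmC×1, wAmc×1, waMC×1, waMc×1, wamC×1, wamc×1
wwAAMmCc gametes: wAMC×4, wAMc×4, wAmC×4, wAmc×4
WwAaMmCc×wwAAMmCc grid (16·16=256): WwAAMMCC=4 WwAAMMCc=8 WwAAMMcc=4 WwAAMmCC=8 WwAAMmCc=16 WwAAMmcc=8 WwAAmmCC=4 WwAAmmCc=8 WwAAmmcc=4 WwAaMMCC=4 WwAaMMCc=8 WwAaMMcc=4 WwAaMmCC=8 WwAaMmCc=16 WwAaMmcc=8 WwAammCC=4 WwAammCc=8 WwAammcc=4 wwAAMMCC=4 wwAAMMCc=8 wwAAMMcc=4 wwAAMmCC=8 wwAAMmCc=16 wwAAMmcc=8 wwAAmmCC=4 wwAAmmCc=8 wwAAmmcc=4 wwAaMMCC=4 wwAaMMCc=8 wwAaMMcc=4 wwAaMmCC=8 wwAaMmCc=16 wwAaMmcc=8 wwAammCC=4 wwAammCc=8 wwAammcc=4
WwAammCc hits 8/256; gcd=8; 8÷8/256÷8 = 1/32

P(WwAammCc) = 1/32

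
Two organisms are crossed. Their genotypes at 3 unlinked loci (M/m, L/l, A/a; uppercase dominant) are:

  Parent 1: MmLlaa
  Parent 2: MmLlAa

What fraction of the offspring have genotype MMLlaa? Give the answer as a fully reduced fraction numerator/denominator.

P(MMLlaa) = 1/16

MmLlaa gametes: MLa×2, Mla×2, mLa×2, mla×2
MmLlAa gametes: MLA×1, MLa×1, MlA×1, Mla×1, mLA×1, mLa×1, mlA×1, mla×1
MmLlaa×MmLlAa grid (8·8=64): MMLLAa=2 MMLLaa=2 MMLlAa=4 MMLlaa=4 MMllAa=2 MMllaa=2 MmLLAa=4 MmLLaa=4 MmLlAa=8 MmLlaa=8 MmllAa=4 Mmllaa=4 mmLLAa=2 mmLLaa=2 mmLlAa=4 mmLlaa=4 mmllAa=2 mmllaa=2
MMLlaa hits 4/64; gcd=4; 4÷4/64÷4 = 1/16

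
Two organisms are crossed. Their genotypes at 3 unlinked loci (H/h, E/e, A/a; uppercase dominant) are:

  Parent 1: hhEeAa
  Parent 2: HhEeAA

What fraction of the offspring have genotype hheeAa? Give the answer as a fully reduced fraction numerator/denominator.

P(hheeAa) = 1/16

hhEeAa gametes: hEA×2, hEa×2, heA×2, hea×2
HhEeAA gametes: HEA×2, HeA×2, hEA×2, heA×2
hhEeAa×HhEeAA grid (8·8=64): HhEEAA=4 HhEEAa=4 HhEeAA=8 HhEeAa=8 HheeAA=4 HheeAa=4 hhEEAA=4 hhEEAa=4 hhEeAA=8 hhEeAa=8 hheeAA=4 hheeAa=4
hheeAa hits 4/64; gcd=4; 4÷4/64÷4 = 1/16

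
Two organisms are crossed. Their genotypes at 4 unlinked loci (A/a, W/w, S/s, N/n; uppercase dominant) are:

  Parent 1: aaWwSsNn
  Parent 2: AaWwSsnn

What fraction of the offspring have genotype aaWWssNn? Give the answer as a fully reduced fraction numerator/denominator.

aaWwSsNn gametes: aWSN×2, aWSn×2, aWsN×2, aWsn×2, awSN×2, awSn×2, awsN×2, awsn×2
AaWwSsnn gametes: AWSn×2, AWsn×2, AwSn×2, Awsn×2, aWSn×2, aWsn×2, awSn×2, awsn×2
aaWwSsNn×AaWwSsnn grid (16·16=256): AaWWSSNn=4 AaWWSSnn=4 AaWWSsNn=8 AaWWSsnn=8 AaWWssNn=4 AaWWssnn=4 AaWwSSNn=8 AaWwSSnn=8 AaWwSsNn=16 AaWwSsnn=16 AaWwssNn=8 AaWwssnn=8 AawwSSNn=4 AawwSSnn=4 AawwSsNn=8 AawwSsnn=8 AawwssNn=4 Aawwssnn=4 aaWWSSNn=4 aaWWSSnn=4 aaWWSsNn=8 aaWWSsnn=8 aaWWssNn=4 aaWWssnn=4 aaWwSSNn=8 aaWwSSnn=8 aaWwSsNn=16 aaWwSsnn=16 aaWwssNn=8 aaWwssnn=8 aawwSSNn=4 aawwSSnn=4 aawwSsNn=8 aawwSsnn=8 aawwssNn=4 aawwssnn=4
aaWWssNn hits 4/256; gcd=4; 4÷4/256÷4 = 1/64

P(aaWWssNn) = 1/64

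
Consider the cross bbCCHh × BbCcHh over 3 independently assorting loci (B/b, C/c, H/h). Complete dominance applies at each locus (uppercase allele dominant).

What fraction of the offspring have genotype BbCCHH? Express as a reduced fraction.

bbCCHh gametes: bCH×4, bCh×4
BbCcHh gametes: BCH×1, BCh×1, BcH×1, Bch×1, bCH×1, bCh×1, bcH×1, bch×1
bbCCHh×BbCcHh grid (8·8=64): BbCCHH=4 BbCCHh=8 BbCChh=4 BbCcHH=4 BbCcHh=8 BbCchh=4 bbCCHH=4 bbCCHh=8 bbCChh=4 bbCcHH=4 bbCcHh=8 bbCchh=4
BbCCHH hits 4/64; gcd=4; 4÷4/64÷4 = 1/16

P(BbCCHH) = 1/16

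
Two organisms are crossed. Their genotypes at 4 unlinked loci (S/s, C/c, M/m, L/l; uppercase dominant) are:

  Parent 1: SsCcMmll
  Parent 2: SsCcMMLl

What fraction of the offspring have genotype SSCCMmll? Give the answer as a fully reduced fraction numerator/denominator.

P(SSCCMmll) = 1/64

SsCcMmll gametes: SCMl×2, SCml×2, ScMl×2, Scml×2, sCMl×2, sCml×2, scMl×2, scml×2
SsCcMMLl gametes: SCML×2, SCMl×2, ScML×2, ScMl×2, sCML×2, sCMl×2, scML×2, scMl×2
SsCcMmll×SsCcMMLl grid (16·16=256): SSCCMMLl=4 SSCCMMll=4 SSCCMmLl=4 SSCCMmll=4 SSCcMMLl=8 SSCcMMll=8 SSCcMmLl=8 SSCcMmll=8 SSccMMLl=4 SSccMMll=4 SSccMmLl=4 SSccMmll=4 SsCCMMLl=8 SsCCMMll=8 SsCCMmLl=8 SsCCMmll=8 SsCcMMLl=16 SsCcMMll=16 SsCcMmLl=16 SsCcMmll=16 SsccMMLl=8 SsccMMll=8 SsccMmLl=8 SsccMmll=8 ssCCMMLl=4 ssCCMMll=4 ssCCMmLl=4 ssCCMmll=4 ssCcMMLl=8 ssCcMMll=8 ssCcMmLl=8 ssCcMmll=8 ssccMMLl=4 ssccMMll=4 ssccMmLl=4 ssccMmll=4
SSCCMmll hits 4/256; gcd=4; 4÷4/256÷4 = 1/64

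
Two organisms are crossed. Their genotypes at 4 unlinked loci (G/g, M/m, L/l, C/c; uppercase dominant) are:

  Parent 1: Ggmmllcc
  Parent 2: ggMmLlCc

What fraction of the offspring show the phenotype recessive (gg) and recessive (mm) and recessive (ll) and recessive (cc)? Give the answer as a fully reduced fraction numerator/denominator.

P(gg mm ll cc) = 1/16

Ggmmllcc gametes: Gmlc×8, gmlc×8
ggMmLlCc gametes: gMLC×2, gMLc×2, gMlC×2, gMlc×2, gmLC×2, gmLc×2, gmlC×2, gmlc×2
Ggmmllcc×ggMmLlCc grid (16·16=256): GgMmLlCc=16 GgMmLlcc=16 GgMmllCc=16 GgMmllcc=16 GgmmLlCc=16 GgmmLlcc=16 GgmmllCc=16 Ggmmllcc=16 ggMmLlCc=16 ggMmLlcc=16 ggMmllCc=16 ggMmllcc=16 ggmmLlCc=16 ggmmLlcc=16 ggmmllCc=16 ggmmllcc=16
gg mm ll cc hits 16/256; gcd=16; 16÷16/256÷16 = 1/16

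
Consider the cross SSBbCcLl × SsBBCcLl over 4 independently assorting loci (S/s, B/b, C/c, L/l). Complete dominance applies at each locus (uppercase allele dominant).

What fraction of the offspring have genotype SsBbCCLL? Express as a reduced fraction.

SSBbCcLl gametes: SBCL×2, SBCl×2, SBcL×2, SBcl×2, SbCL×2, SbCl×2, SbcL×2, Sbcl×2
SsBBCcLl gametes: SBCL×2, SBCl×2, SBcL×2, SBcl×2, sBCL×2, sBCl×2, sBcL×2, sBcl×2
SSBbCcLl×SsBBCcLl grid (16·16=256): SSBBCCLL=4 SSBBCCLl=8 SSBBCCll=4 SSBBCcLL=8 SSBBCcLl=16 SSBBCcll=8 SSBBccLL=4 SSBBccLl=8 SSBBccll=4 SSBbCCLL=4 SSBbCCLl=8 SSBbCCll=4 SSBbCcLL=8 SSBbCcLl=16 SSBbCcll=8 SSBbccLL=4 SSBbccLl=8 SSBbccll=4 SsBBCCLL=4 SsBBCCLl=8 SsBBCCll=4 SsBBCcLL=8 SsBBCcLl=16 SsBBCcll=8 SsBBccLL=4 SsBBccLl=8 SsBBccll=4 SsBbCCLL=4 SsBbCCLl=8 SsBbCCll=4 SsBbCcLL=8 SsBbCcLl=16 SsBbCcll=8 SsBbccLL=4 SsBbccLl=8 SsBbccll=4
SsBbCCLL hits 4/256; gcd=4; 4÷4/256÷4 = 1/64

P(SsBbCCLL) = 1/64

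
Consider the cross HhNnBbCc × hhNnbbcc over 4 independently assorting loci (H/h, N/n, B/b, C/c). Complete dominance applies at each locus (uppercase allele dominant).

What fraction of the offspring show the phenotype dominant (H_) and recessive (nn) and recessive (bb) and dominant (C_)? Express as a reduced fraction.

HhNnBbCc gametes: HNBC×1, HNBc×1, HNbC×1, HNbc×1, HnBC×1, HnBc×1, HnbC×1, Hnbc×1, hNBC×1, hNBc×1, hNbC×1, hNbc×1, hnBC×1, hnBc×1, hnbC×1, hnbc×1
hhNnbbcc gametes: hNbc×8, hnbc×8
HhNnBbCc×hhNnbbcc grid (16·16=256): HhNNBbCc=8 HhNNBbcc=8 HhNNbbCc=8 HhNNbbcc=8 HhNnBbCc=16 HhNnBbcc=16 HhNnbbCc=16 HhNnbbcc=16 HhnnBbCc=8 HhnnBbcc=8 HhnnbbCc=8 Hhnnbbcc=8 hhNNBbCc=8 hhNNBbcc=8 hhNNbbCc=8 hhNNbbcc=8 hhNnBbCc=16 hhNnBbcc=16 hhNnbbCc=16 hhNnbbcc=16 hhnnBbCc=8 hhnnBbcc=8 hhnnbbCc=8 hhnnbbcc=8
H_ nn bb C_ hits 8/256; gcd=8; 8÷8/256÷8 = 1/32

P(H_ nn bb C_) = 1/32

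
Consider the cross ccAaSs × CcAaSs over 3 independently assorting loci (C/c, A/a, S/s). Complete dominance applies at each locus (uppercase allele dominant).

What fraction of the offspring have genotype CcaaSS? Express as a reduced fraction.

ccAaSs gametes: cAS×2, cAs×2, caS×2, cas×2
CcAaSs gametes: CAS×1, CAs×1, CaS×1, Cas×1, cAS×1, cAs×1, caS×1, cas×1
ccAaSs×CcAaSs grid (8·8=64): CcAASS=2 CcAASs=4 CcAAss=2 CcAaSS=4 CcAaSs=8 CcAass=4 CcaaSS=2 CcaaSs=4 Ccaass=2 ccAASS=2 ccAASs=4 ccAAss=2 ccAaSS=4 ccAaSs=8 ccAass=4 ccaaSS=2 ccaaSs=4 ccaass=2
CcaaSS hits 2/64; gcd=2; 2÷2/64÷2 = 1/32

P(CcaaSS) = 1/32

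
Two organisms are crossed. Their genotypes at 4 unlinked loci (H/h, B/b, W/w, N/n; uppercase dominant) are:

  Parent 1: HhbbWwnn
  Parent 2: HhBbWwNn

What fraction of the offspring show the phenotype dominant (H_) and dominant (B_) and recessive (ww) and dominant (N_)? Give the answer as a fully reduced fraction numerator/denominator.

HhbbWwnn gametes: HbWn×4, Hbwn×4, hbWn×4, hbwn×4
HhBbWwNn gametes: HBWN×1, HBWn×1, HBwN×1, HBwn×1, HbWN×1, HbWn×1, HbwN×1, Hbwn×1, hBWN×1, hBWn×1, hBwN×1, hBwn×1, hbWN×1, hbWn×1, hbwN×1, hbwn×1
HhbbWwnn×HhBbWwNn grid (16·16=256): HHBbWWNn=4 HHBbWWnn=4 HHBbWwNn=8 HHBbWwnn=8 HHBbwwNn=4 HHBbwwnn=4 HHbbWWNn=4 HHbbWWnn=4 HHbbWwNn=8 HHbbWwnn=8 HHbbwwNn=4 HHbbwwnn=4 HhBbWWNn=8 HhBbWWnn=8 HhBbWwNn=16 HhBbWwnn=16 HhBbwwNn=8 HhBbwwnn=8 HhbbWWNn=8 HhbbWWnn=8 HhbbWwNn=16 HhbbWwnn=16 HhbbwwNn=8 Hhbbwwnn=8 hhBbWWNn=4 hhBbWWnn=4 hhBbWwNn=8 hhBbWwnn=8 hhBbwwNn=4 hhBbwwnn=4 hhbbWWNn=4 hhbbWWnn=4 hhbbWwNn=8 hhbbWwnn=8 hhbbwwNn=4 hhbbwwnn=4
H_ B_ ww N_ hits 12/256; gcd=4; 12÷4/256÷4 = 3/64

P(H_ B_ ww N_) = 3/64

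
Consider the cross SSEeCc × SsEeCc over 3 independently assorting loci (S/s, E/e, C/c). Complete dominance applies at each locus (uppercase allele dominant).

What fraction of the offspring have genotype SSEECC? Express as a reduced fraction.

SSEeCc gametes: SEC×2, SEc×2, SeC×2, Sec×2
SsEeCc gametes: SEC×1, SEc×1, SeC×1, Sec×1, sEC×1, sEc×1, seC×1, sec×1
SSEeCc×SsEeCc grid (8·8=64): SSEECC=2 SSEECc=4 SSEEcc=2 SSEeCC=4 SSEeCc=8 SSEecc=4 SSeeCC=2 SSeeCc=4 SSeecc=2 SsEECC=2 SsEECc=4 SsEEcc=2 SsEeCC=4 SsEeCc=8 SsEecc=4 SseeCC=2 SseeCc=4 Sseecc=2
SSEECC hits 2/64; gcd=2; 2÷2/64÷2 = 1/32

P(SSEECC) = 1/32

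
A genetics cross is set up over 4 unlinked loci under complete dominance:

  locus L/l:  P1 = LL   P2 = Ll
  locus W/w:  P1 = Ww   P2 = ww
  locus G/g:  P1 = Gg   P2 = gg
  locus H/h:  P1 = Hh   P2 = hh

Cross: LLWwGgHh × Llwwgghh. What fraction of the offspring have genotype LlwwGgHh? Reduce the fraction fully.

LLWwGgHh gametes: LWGH×2, LWGh×2, LWgH×2, LWgh×2, LwGH×2, LwGh×2, LwgH×2, Lwgh×2
Llwwgghh gametes: Lwgh×8, lwgh×8
LLWwGgHh×Llwwgghh grid (16·16=256): LLWwGgHh=16 LLWwGghh=16 LLWwggHh=16 LLWwgghh=16 LLwwGgHh=16 LLwwGghh=16 LLwwggHh=16 LLwwgghh=16 LlWwGgHh=16 LlWwGghh=16 LlWwggHh=16 LlWwgghh=16 LlwwGgHh=16 LlwwGghh=16 LlwwggHh=16 Llwwgghh=16
LlwwGgHh hits 16/256; gcd=16; 16÷16/256÷16 = 1/16

P(LlwwGgHh) = 1/16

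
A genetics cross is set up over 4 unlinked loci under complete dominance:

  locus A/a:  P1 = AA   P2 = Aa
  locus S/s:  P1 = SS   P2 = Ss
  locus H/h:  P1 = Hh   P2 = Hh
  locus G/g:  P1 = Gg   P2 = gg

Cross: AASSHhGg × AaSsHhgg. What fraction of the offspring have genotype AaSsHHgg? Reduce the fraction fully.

AASSHhGg gametes: ASHG×4, ASHg×4, AShG×4, AShg×4
AaSsHhgg gametes: ASHg×2, AShg×2, AsHg×2, Ashg×2, aSHg×2, aShg×2, asHg×2, ashg×2
AASSHhGg×AaSsHhgg grid (16·16=256): AASSHHGg=8 AASSHHgg=8 AASSHhGg=16 AASSHhgg=16 AASShhGg=8 AASShhgg=8 AASsHHGg=8 AASsHHgg=8 AASsHhGg=16 AASsHhgg=16 AASshhGg=8 AASshhgg=8 AaSSHHGg=8 AaSSHHgg=8 AaSSHhGg=16 AaSSHhgg=16 AaSShhGg=8 AaSShhgg=8 AaSsHHGg=8 AaSsHHgg=8 AaSsHhGg=16 AaSsHhgg=16 AaSshhGg=8 AaSshhgg=8
AaSsHHgg hits 8/256; gcd=8; 8÷8/256÷8 = 1/32

P(AaSsHHgg) = 1/32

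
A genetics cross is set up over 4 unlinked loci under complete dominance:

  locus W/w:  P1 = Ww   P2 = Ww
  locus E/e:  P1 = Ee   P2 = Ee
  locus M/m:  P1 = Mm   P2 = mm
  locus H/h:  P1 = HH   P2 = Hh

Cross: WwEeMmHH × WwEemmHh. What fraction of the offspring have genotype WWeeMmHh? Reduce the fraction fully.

P(WWeeMmHh) = 1/64

WwEeMmHH gametes: WEMH×2, WEmH×2, WeMH×2, WemH×2, wEMH×2, wEmH×2, weMH×2, wemH×2
WwEemmHh gametes: WEmH×2, WEmh×2, WemH×2, Wemh×2, wEmH×2, wEmh×2, wemH×2, wemh×2
WwEeMmHH×WwEemmHh grid (16·16=256): WWEEMmHH=4 WWEEMmHh=4 WWEEmmHH=4 WWEEmmHh=4 WWEeMmHH=8 WWEeMmHh=8 WWEemmHH=8 WWEemmHh=8 WWeeMmHH=4 WWeeMmHh=4 WWeemmHH=4 WWeemmHh=4 WwEEMmHH=8 WwEEMmHh=8 WwEEmmHH=8 WwEEmmHh=8 WwEeMmHH=16 WwEeMmHh=16 WwEemmHH=16 WwEemmHh=16 WweeMmHH=8 WweeMmHh=8 WweemmHH=8 WweemmHh=8 wwEEMmHH=4 wwEEMmHh=4 wwEEmmHH=4 wwEEmmHh=4 wwEeMmHH=8 wwEeMmHh=8 wwEemmHH=8 wwEemmHh=8 wweeMmHH=4 wweeMmHh=4 wweemmHH=4 wweemmHh=4
WWeeMmHh hits 4/256; gcd=4; 4÷4/256÷4 = 1/64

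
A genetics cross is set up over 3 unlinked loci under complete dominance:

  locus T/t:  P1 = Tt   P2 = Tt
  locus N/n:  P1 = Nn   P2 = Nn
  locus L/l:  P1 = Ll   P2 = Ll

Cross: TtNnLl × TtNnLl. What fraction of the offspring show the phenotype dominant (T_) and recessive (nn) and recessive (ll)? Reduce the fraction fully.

P(T_ nn ll) = 3/64

TtNnLl gametes: TNL×1, TNl×1, TnL×1, Tnl×1, tNL×1, tNl×1, tnL×1, tnl×1
TtNnLl gametes: TNL×1, TNl×1, TnL×1, Tnl×1, tNL×1, tNl×1, tnL×1, tnl×1
TtNnLl×TtNnLl grid (8·8=64): TTNNLL=1 TTNNLl=2 TTNNll=1 TTNnLL=2 TTNnLl=4 TTNnll=2 TTnnLL=1 TTnnLl=2 TTnnll=1 TtNNLL=2 TtNNLl=4 TtNNll=2 TtNnLL=4 TtNnLl=8 TtNnll=4 TtnnLL=2 TtnnLl=4 Ttnnll=2 ttNNLL=1 ttNNLl=2 ttNNll=1 ttNnLL=2 ttNnLl=4 ttNnll=2 ttnnLL=1 ttnnLl=2 ttnnll=1
T_ nn ll hits 3/64; gcd=1; 3÷1/64÷1 = 3/64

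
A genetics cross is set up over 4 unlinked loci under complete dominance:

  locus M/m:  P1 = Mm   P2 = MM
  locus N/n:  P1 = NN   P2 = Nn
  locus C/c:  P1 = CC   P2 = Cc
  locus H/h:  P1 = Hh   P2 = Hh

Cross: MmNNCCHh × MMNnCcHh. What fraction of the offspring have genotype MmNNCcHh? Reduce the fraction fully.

MmNNCCHh gametes: MNCH×4, MNCh×4, mNCH×4, mNCh×4
MMNnCcHh gametes: MNCH×2, MNCh×2, MNcH×2, MNch×2, MnCH×2, MnCh×2, MncH×2, Mnch×2
MmNNCCHh×MMNnCcHh grid (16·16=256): MMNNCCHH=8 MMNNCCHh=16 MMNNCChh=8 MMNNCcHH=8 MMNNCcHh=16 MMNNCchh=8 MMNnCCHH=8 MMNnCCHh=16 MMNnCChh=8 MMNnCcHH=8 MMNnCcHh=16 MMNnCchh=8 MmNNCCHH=8 MmNNCCHh=16 MmNNCChh=8 MmNNCcHH=8 MmNNCcHh=16 MmNNCchh=8 MmNnCCHH=8 MmNnCCHh=16 MmNnCChh=8 MmNnCcHH=8 MmNnCcHh=16 MmNnCchh=8
MmNNCcHh hits 16/256; gcd=16; 16÷16/256÷16 = 1/16

P(MmNNCcHh) = 1/16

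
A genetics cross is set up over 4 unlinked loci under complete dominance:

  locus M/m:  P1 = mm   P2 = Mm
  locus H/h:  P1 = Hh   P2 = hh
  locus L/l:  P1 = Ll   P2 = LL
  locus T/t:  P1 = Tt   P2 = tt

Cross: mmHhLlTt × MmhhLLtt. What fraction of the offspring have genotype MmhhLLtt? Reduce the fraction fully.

P(MmhhLLtt) = 1/16

mmHhLlTt gametes: mHLT×2, mHLt×2, mHlT×2, mHlt×2, mhLT×2, mhLt×2, mhlT×2, mhlt×2
MmhhLLtt gametes: MhLt×8, mhLt×8
mmHhLlTt×MmhhLLtt grid (16·16=256): MmHhLLTt=16 MmHhLLtt=16 MmHhLlTt=16 MmHhLltt=16 MmhhLLTt=16 MmhhLLtt=16 MmhhLlTt=16 MmhhLltt=16 mmHhLLTt=16 mmHhLLtt=16 mmHhLlTt=16 mmHhLltt=16 mmhhLLTt=16 mmhhLLtt=16 mmhhLlTt=16 mmhhLltt=16
MmhhLLtt hits 16/256; gcd=16; 16÷16/256÷16 = 1/16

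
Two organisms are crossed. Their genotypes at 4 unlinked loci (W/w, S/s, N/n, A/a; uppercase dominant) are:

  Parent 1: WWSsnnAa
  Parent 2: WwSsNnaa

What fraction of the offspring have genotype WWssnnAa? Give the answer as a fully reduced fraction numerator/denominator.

P(WWssnnAa) = 1/32

WWSsnnAa gametes: WSnA×4, WSna×4, WsnA×4, Wsna×4
WwSsNnaa gametes: WSNa×2, WSna×2, WsNa×2, Wsna×2, wSNa×2, wSna×2, wsNa×2, wsna×2
WWSsnnAa×WwSsNnaa grid (16·16=256): WWSSNnAa=8 WWSSNnaa=8 WWSSnnAa=8 WWSSnnaa=8 WWSsNnAa=16 WWSsNnaa=16 WWSsnnAa=16 WWSsnnaa=16 WWssNnAa=8 WWssNnaa=8 WWssnnAa=8 WWssnnaa=8 WwSSNnAa=8 WwSSNnaa=8 WwSSnnAa=8 WwSSnnaa=8 WwSsNnAa=16 WwSsNnaa=16 WwSsnnAa=16 WwSsnnaa=16 WwssNnAa=8 WwssNnaa=8 WwssnnAa=8 Wwssnnaa=8
WWssnnAa hits 8/256; gcd=8; 8÷8/256÷8 = 1/32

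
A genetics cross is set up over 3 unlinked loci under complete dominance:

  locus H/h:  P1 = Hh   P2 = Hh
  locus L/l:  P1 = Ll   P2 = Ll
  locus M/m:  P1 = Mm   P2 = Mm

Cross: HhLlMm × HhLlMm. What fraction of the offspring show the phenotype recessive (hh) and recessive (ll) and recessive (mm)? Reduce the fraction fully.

HhLlMm gametes: HLM×1, HLm×1, HlM×1, Hlm×1, hLM×1, hLm×1, hlM×1, hlm×1
HhLlMm gametes: HLM×1, HLm×1, HlM×1, Hlm×1, hLM×1, hLm×1, hlM×1, hlm×1
HhLlMm×HhLlMm grid (8·8=64): HHLLMM=1 HHLLMm=2 HHLLmm=1 HHLlMM=2 HHLlMm=4 HHLlmm=2 HHllMM=1 HHllMm=2 HHllmm=1 HhLLMM=2 HhLLMm=4 HhLLmm=2 HhLlMM=4 HhLlMm=8 HhLlmm=4 HhllMM=2 HhllMm=4 Hhllmm=2 hhLLMM=1 hhLLMm=2 hhLLmm=1 hhLlMM=2 hhLlMm=4 hhLlmm=2 hhllMM=1 hhllMm=2 hhllmm=1
hh ll mm hits 1/64; gcd=1; 1÷1/64÷1 = 1/64

P(hh ll mm) = 1/64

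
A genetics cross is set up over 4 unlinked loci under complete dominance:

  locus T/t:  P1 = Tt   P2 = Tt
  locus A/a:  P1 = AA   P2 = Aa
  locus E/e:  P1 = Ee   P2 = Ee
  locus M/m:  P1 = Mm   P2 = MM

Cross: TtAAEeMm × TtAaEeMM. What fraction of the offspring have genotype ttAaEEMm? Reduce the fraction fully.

P(ttAaEEMm) = 1/64

TtAAEeMm gametes: TAEM×2, TAEm×2, TAeM×2, TAem×2, tAEM×2, tAEm×2, tAeM×2, tAem×2
TtAaEeMM gametes: TAEM×2, TAeM×2, TaEM×2, TaeM×2, tAEM×2, tAeM×2, taEM×2, taeM×2
TtAAEeMm×TtAaEeMM grid (16·16=256): TTAAEEMM=4 TTAAEEMm=4 TTAAEeMM=8 TTAAEeMm=8 TTAAeeMM=4 TTAAeeMm=4 TTAaEEMM=4 TTAaEEMm=4 TTAaEeMM=8 TTAaEeMm=8 TTAaeeMM=4 TTAaeeMm=4 TtAAEEMM=8 TtAAEEMm=8 TtAAEeMM=16 TtAAEeMm=16 TtAAeeMM=8 TtAAeeMm=8 TtAaEEMM=8 TtAaEEMm=8 TtAaEeMM=16 TtAaEeMm=16 TtAaeeMM=8 TtAaeeMm=8 ttAAEEMM=4 ttAAEEMm=4 ttAAEeMM=8 ttAAEeMm=8 ttAAeeMM=4 ttAAeeMm=4 ttAaEEMM=4 ttAaEEMm=4 ttAaEeMM=8 ttAaEeMm=8 ttAaeeMM=4 ttAaeeMm=4
ttAaEEMm hits 4/256; gcd=4; 4÷4/256÷4 = 1/64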